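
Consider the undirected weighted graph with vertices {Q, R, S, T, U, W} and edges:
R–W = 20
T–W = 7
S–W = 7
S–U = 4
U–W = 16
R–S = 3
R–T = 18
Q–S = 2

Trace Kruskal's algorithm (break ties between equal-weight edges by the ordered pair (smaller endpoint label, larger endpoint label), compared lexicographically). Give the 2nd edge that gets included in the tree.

Kruskal: consider edges lightest-first.
Q–S (2): add. Components now {U} {T} {Q,S} {R} {W}
R–S (3): add. Components now {U} {T} {Q,R,S} {W}
S–U (4): add. Components now {Q,R,S,U} {T} {W}
S–W (7): add. Components now {Q,R,S,U,W} {T}
T–W (7): add. Components now {Q,R,S,T,U,W}
The 2nd edge added is R–S.

R-S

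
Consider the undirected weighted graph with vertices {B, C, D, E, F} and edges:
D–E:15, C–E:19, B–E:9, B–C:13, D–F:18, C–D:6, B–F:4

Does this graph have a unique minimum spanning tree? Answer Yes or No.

Yes

Sort edges by weight, then run Kruskal:
B–F (4): add — endpoints in different components.
C–D (6): add — endpoints in different components.
B–E (9): add — endpoints in different components.
B–C (13): add — endpoints in different components.
Every non-tree edge has weight strictly greater than the heaviest edge on the tree path between its endpoints, so the MST is unique.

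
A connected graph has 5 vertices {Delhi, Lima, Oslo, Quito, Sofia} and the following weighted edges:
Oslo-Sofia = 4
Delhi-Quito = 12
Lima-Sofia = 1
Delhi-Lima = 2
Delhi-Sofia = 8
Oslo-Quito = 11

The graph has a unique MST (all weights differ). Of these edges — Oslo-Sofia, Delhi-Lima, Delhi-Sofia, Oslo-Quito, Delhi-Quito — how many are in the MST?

3

Kruskal's algorithm — process edges by increasing weight (ties by edge label):
Lima-Sofia (1): add — endpoints in different components.
Delhi-Lima (2): add — endpoints in different components.
Oslo-Sofia (4): add — endpoints in different components.
Delhi-Sofia (8): skip — Delhi and Sofia already connected.
Oslo-Quito (11): add — endpoints in different components.
MST edge set: {Lima-Sofia, Delhi-Lima, Oslo-Sofia, Oslo-Quito}.
Of the listed edges, {Oslo-Sofia, Delhi-Lima, Oslo-Quito} are in the MST → 3.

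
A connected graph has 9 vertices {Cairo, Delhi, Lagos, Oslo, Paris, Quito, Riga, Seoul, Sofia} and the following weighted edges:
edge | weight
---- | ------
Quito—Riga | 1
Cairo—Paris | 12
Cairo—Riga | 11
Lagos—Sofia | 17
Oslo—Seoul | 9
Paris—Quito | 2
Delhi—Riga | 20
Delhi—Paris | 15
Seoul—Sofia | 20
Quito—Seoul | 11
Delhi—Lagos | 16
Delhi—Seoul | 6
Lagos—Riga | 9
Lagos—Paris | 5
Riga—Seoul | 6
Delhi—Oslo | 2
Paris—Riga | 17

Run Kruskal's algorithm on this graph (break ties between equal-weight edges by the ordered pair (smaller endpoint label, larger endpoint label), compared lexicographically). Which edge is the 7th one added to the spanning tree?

Cairo-Riga

Kruskal's algorithm — process edges by increasing weight (ties by edge label):
Quito—Riga (1): add — endpoints in different components.
Delhi—Oslo (2): add — endpoints in different components.
Paris—Quito (2): add — endpoints in different components.
Lagos—Paris (5): add — endpoints in different components.
Delhi—Seoul (6): add — endpoints in different components.
Riga—Seoul (6): add — endpoints in different components.
Lagos—Riga (9): skip — Lagos and Riga already connected.
Oslo—Seoul (9): skip — Seoul and Oslo already connected.
Cairo—Riga (11): add — endpoints in different components.
Quito—Seoul (11): skip — Seoul and Quito already connected.
Cairo—Paris (12): skip — Paris and Cairo already connected.
Delhi—Paris (15): skip — Paris and Delhi already connected.
Delhi—Lagos (16): skip — Lagos and Delhi already connected.
Lagos—Sofia (17): add — endpoints in different components.
The 7th edge added is Cairo—Riga.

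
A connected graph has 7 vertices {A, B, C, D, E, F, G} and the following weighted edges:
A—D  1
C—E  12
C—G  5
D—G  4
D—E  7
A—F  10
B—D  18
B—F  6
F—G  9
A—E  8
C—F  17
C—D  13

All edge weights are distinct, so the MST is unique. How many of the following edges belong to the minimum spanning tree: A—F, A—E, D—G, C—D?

Sort edges by weight, then run Kruskal:
A—D (1): add. Components now {A,D} {B} {C} {E} {F} {G}
D—G (4): add. Components now {A,D,G} {B} {C} {E} {F}
C—G (5): add. Components now {A,C,D,G} {B} {E} {F}
B—F (6): add. Components now {A,C,D,G} {B,F} {E}
D—E (7): add. Components now {A,C,D,E,G} {B,F}
A—E (8): skip — A and E already connected.
F—G (9): add. Components now {A,B,C,D,E,F,G}
MST edge set: {A—D, D—G, C—G, B—F, D—E, F—G}.
Of the listed edges, {D—G} are in the MST → 1.

1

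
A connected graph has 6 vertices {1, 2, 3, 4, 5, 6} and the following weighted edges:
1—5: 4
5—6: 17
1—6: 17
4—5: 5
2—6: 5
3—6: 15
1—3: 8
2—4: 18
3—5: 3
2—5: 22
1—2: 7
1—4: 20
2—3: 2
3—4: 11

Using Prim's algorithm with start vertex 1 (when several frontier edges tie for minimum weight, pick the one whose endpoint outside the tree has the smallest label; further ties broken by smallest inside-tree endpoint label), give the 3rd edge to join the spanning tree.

2-3

Prim's algorithm from 1:
Step 1: frontier [1—5 4, 1—2 7, 1—3 8, 1—6 17, 1—4 20] → take 1—5 (4); add 5.
Step 2: frontier [1—2 7, 1—3 8, 1—6 17, 1—4 20, 3—5 3, 4—5 5, 5—6 17, 2—5 22] → take 3—5 (3); add 3.
Step 3: frontier [1—2 7, 1—6 17, 1—4 20, 2—3 2, 3—4 11, 3—6 15, 4—5 5, 5—6 17, 2—5 22] → take 2—3 (2); add 2.
Step 4: frontier [1—6 17, 1—4 20, 2—6 5, 2—4 18, 3—4 11, 3—6 15, 4—5 5, 5—6 17] → take 4—5 (5); add 4.
Step 5: frontier [1—6 17, 2—6 5, 3—6 15, 5—6 17] → take 2—6 (5); add 6.
The 3rd edge added is 2—3.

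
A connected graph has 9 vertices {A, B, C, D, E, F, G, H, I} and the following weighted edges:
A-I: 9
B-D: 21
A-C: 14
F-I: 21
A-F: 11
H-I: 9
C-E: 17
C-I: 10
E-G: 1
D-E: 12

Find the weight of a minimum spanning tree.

90

Grow the tree from E using Prim:
Step 1: cheapest edge leaving the tree is E-G (1); add G.
Step 2: cheapest edge leaving the tree is D-E (12); add D.
Step 3: cheapest edge leaving the tree is C-E (17); add C.
Step 4: cheapest edge leaving the tree is C-I (10); add I.
Step 5: cheapest edge leaving the tree is A-I (9); add A.
Step 6: cheapest edge leaving the tree is H-I (9); add H.
Step 7: cheapest edge leaving the tree is A-F (11); add F.
Step 8: cheapest edge leaving the tree is B-D (21); add B.
MST edges: E-G, D-E, C-E, C-I, A-I, H-I, A-F, B-D; total weight 1+12+17+10+9+9+11+21 = 90.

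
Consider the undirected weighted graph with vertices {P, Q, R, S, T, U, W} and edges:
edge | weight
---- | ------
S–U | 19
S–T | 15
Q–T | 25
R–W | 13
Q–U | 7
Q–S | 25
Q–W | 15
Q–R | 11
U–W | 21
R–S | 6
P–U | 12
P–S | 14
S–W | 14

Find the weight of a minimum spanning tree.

Sort edges by weight, then run Kruskal:
R–S (6): add. Components now {P} {Q} {R,S} {U} {T} {W}
Q–U (7): add. Components now {P} {Q,U} {R,S} {T} {W}
Q–R (11): add. Components now {P} {Q,R,S,U} {T} {W}
P–U (12): add. Components now {P,Q,R,S,U} {T} {W}
R–W (13): add. Components now {P,Q,R,S,U,W} {T}
P–S (14): skip — P and S already connected.
S–W (14): skip — S and W already connected.
Q–W (15): skip — Q and W already connected.
S–T (15): add. Components now {P,Q,R,S,T,U,W}
MST edges: R–S, Q–U, Q–R, P–U, R–W, S–T; total weight 6+7+11+12+13+15 = 64.

64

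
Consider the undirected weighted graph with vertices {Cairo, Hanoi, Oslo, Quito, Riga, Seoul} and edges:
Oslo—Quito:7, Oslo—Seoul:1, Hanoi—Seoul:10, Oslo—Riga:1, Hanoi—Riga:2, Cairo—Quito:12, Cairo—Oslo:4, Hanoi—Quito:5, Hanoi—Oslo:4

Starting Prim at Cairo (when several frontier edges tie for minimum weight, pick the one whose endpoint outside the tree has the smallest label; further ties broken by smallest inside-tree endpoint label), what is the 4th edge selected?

Grow the tree from Cairo using Prim:
Step 1: cheapest edge leaving the tree is Cairo—Oslo (4); add Oslo.
Step 2: cheapest edge leaving the tree is Oslo—Riga (1); add Riga.
Step 3: cheapest edge leaving the tree is Oslo—Seoul (1); add Seoul.
Step 4: cheapest edge leaving the tree is Hanoi—Riga (2); add Hanoi.
Step 5: cheapest edge leaving the tree is Hanoi—Quito (5); add Quito.
The 4th edge added is Hanoi—Riga.

Hanoi-Riga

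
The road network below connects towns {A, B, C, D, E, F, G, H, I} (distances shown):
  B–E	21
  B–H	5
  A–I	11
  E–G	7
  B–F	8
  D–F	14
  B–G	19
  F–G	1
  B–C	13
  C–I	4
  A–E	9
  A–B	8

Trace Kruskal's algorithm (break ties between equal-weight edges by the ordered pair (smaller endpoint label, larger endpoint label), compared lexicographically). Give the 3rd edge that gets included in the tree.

Kruskal: consider edges lightest-first.
F–G (1): add — endpoints in different components.
C–I (4): add — endpoints in different components.
B–H (5): add — endpoints in different components.
E–G (7): add — endpoints in different components.
A–B (8): add — endpoints in different components.
B–F (8): add — endpoints in different components.
A–E (9): skip — A and E already connected.
A–I (11): add — endpoints in different components.
B–C (13): skip — B and C already connected.
D–F (14): add — endpoints in different components.
The 3rd edge added is B–H.

B-H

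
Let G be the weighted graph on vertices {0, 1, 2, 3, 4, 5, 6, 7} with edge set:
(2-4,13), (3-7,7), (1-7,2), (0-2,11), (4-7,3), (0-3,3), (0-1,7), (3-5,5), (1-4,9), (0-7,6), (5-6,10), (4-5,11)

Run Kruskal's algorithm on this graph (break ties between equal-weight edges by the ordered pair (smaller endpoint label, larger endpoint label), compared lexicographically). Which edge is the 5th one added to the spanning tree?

Kruskal's algorithm — process edges by increasing weight (ties by edge label):
1-7 (2): add — endpoints in different components.
0-3 (3): add — endpoints in different components.
4-7 (3): add — endpoints in different components.
3-5 (5): add — endpoints in different components.
0-7 (6): add — endpoints in different components.
0-1 (7): skip — 0 and 1 already connected.
3-7 (7): skip — 3 and 7 already connected.
1-4 (9): skip — 1 and 4 already connected.
5-6 (10): add — endpoints in different components.
0-2 (11): add — endpoints in different components.
The 5th edge added is 0-7.

0-7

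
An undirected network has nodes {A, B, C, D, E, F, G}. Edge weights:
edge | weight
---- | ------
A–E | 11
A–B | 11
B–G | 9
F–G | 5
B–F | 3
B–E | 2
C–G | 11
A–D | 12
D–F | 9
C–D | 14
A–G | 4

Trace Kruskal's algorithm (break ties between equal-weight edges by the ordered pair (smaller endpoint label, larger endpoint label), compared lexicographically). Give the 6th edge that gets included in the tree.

C-G

Kruskal's algorithm — process edges by increasing weight (ties by edge label):
B–E (2): add. Components now {A} {B,E} {C} {D} {F} {G}
B–F (3): add. Components now {A} {B,E,F} {C} {D} {G}
A–G (4): add. Components now {A,G} {B,E,F} {C} {D}
F–G (5): add. Components now {A,B,E,F,G} {C} {D}
B–G (9): skip — B and G already connected.
D–F (9): add. Components now {A,B,D,E,F,G} {C}
A–B (11): skip — A and B already connected.
A–E (11): skip — A and E already connected.
C–G (11): add. Components now {A,B,C,D,E,F,G}
The 6th edge added is C–G.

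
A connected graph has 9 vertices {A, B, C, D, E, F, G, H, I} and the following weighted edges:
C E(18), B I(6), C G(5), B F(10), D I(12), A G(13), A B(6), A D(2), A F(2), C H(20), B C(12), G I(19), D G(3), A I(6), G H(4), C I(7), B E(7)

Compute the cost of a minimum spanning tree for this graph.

Grow the tree from A using Prim:
Step 1: cheapest edge leaving the tree is A D (2); add D.
Step 2: cheapest edge leaving the tree is A F (2); add F.
Step 3: cheapest edge leaving the tree is D G (3); add G.
Step 4: cheapest edge leaving the tree is G H (4); add H.
Step 5: cheapest edge leaving the tree is C G (5); add C.
Step 6: cheapest edge leaving the tree is A B (6); add B.
Step 7: cheapest edge leaving the tree is A I (6); add I.
Step 8: cheapest edge leaving the tree is B E (7); add E.
MST edges: A D, A F, D G, G H, C G, A B, A I, B E; total weight 2+2+3+4+5+6+6+7 = 35.

35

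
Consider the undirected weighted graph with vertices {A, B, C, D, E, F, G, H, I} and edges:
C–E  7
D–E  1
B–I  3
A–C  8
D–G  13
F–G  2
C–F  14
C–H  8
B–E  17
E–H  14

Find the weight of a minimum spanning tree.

Sort edges by weight, then run Kruskal:
D–E (1): add — endpoints in different components.
F–G (2): add — endpoints in different components.
B–I (3): add — endpoints in different components.
C–E (7): add — endpoints in different components.
A–C (8): add — endpoints in different components.
C–H (8): add — endpoints in different components.
D–G (13): add — endpoints in different components.
C–F (14): skip — C and F already connected.
E–H (14): skip — E and H already connected.
B–E (17): add — endpoints in different components.
MST edges: D–E, F–G, B–I, C–E, A–C, C–H, D–G, B–E; total weight 1+2+3+7+8+8+13+17 = 59.

59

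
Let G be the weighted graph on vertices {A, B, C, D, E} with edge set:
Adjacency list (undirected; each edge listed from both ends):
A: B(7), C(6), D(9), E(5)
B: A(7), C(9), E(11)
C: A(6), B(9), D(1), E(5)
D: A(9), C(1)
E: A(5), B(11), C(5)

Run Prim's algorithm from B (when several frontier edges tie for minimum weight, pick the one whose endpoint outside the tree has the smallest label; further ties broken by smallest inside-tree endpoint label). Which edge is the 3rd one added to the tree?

Grow the tree from B using Prim:
Step 1: frontier [A-B 7, B-C 9, B-E 11] → take A-B (7); add A.
Step 2: frontier [A-E 5, A-C 6, A-D 9, B-C 9, B-E 11] → take A-E (5); add E.
Step 3: frontier [A-C 6, A-D 9, B-C 9, C-E 5] → take C-E (5); add C.
Step 4: frontier [A-D 9, C-D 1] → take C-D (1); add D.
The 3rd edge added is C-E.

C-E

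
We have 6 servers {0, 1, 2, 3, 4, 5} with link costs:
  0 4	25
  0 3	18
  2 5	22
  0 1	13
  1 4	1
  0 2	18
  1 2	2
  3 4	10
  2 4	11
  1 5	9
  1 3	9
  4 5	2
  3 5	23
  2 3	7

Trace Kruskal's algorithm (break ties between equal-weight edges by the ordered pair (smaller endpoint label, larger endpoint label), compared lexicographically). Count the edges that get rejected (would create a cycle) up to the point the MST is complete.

4

Kruskal's algorithm — process edges by increasing weight (ties by edge label):
1 4 (1): add. Components now {0} {1,4} {2} {3} {5}
1 2 (2): add. Components now {0} {1,2,4} {3} {5}
4 5 (2): add. Components now {0} {1,2,4,5} {3}
2 3 (7): add. Components now {0} {1,2,3,4,5}
1 3 (9): skip — 1 and 3 already connected.
1 5 (9): skip — 1 and 5 already connected.
3 4 (10): skip — 3 and 4 already connected.
2 4 (11): skip — 2 and 4 already connected.
0 1 (13): add. Components now {0,1,2,3,4,5}
Edges rejected before the tree was complete: 4.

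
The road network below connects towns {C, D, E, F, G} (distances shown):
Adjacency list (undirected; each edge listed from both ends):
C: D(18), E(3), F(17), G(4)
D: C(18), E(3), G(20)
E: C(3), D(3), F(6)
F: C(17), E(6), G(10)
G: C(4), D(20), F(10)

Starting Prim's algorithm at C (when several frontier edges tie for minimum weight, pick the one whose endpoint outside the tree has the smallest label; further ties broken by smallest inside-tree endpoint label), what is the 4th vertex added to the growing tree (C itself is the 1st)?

Grow the tree from C using Prim:
Step 1: frontier [C-E 3, C-G 4, C-F 17, C-D 18] → take C-E (3); add E.
Step 2: frontier [C-G 4, C-F 17, C-D 18, D-E 3, E-F 6] → take D-E (3); add D.
Step 3: frontier [C-G 4, C-F 17, D-G 20, E-F 6] → take C-G (4); add G.
Step 4: frontier [C-F 17, E-F 6, F-G 10] → take E-F (6); add F.
Vertex order: C, E, D, G, F. The 4th vertex is G.

G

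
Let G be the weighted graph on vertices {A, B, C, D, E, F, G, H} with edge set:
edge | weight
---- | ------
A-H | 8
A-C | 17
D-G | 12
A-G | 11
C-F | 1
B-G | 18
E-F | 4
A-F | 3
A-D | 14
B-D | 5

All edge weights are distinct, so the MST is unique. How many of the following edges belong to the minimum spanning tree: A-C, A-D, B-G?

Sort edges by weight, then run Kruskal:
C-F (1): add — endpoints in different components.
A-F (3): add — endpoints in different components.
E-F (4): add — endpoints in different components.
B-D (5): add — endpoints in different components.
A-H (8): add — endpoints in different components.
A-G (11): add — endpoints in different components.
D-G (12): add — endpoints in different components.
MST edge set: {C-F, A-F, E-F, B-D, A-H, A-G, D-G}.
Of the listed edges, {} are in the MST → 0.

0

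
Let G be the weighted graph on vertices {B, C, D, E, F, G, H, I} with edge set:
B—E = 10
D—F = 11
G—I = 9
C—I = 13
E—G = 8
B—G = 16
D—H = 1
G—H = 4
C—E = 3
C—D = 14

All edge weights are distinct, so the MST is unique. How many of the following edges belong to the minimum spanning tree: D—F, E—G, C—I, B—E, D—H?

Sort edges by weight, then run Kruskal:
D—H (1): add — endpoints in different components.
C—E (3): add — endpoints in different components.
G—H (4): add — endpoints in different components.
E—G (8): add — endpoints in different components.
G—I (9): add — endpoints in different components.
B—E (10): add — endpoints in different components.
D—F (11): add — endpoints in different components.
MST edge set: {D—H, C—E, G—H, E—G, G—I, B—E, D—F}.
Of the listed edges, {D—F, E—G, B—E, D—H} are in the MST → 4.

4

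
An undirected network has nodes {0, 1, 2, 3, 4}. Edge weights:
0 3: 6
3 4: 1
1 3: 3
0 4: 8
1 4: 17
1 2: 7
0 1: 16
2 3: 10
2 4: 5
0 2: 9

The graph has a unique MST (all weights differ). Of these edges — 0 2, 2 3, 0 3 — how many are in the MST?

1

Sort edges by weight, then run Kruskal:
3 4 (1): add. Components now {0} {1} {2} {3,4}
1 3 (3): add. Components now {0} {1,3,4} {2}
2 4 (5): add. Components now {0} {1,2,3,4}
0 3 (6): add. Components now {0,1,2,3,4}
MST edge set: {3 4, 1 3, 2 4, 0 3}.
Of the listed edges, {0 3} are in the MST → 1.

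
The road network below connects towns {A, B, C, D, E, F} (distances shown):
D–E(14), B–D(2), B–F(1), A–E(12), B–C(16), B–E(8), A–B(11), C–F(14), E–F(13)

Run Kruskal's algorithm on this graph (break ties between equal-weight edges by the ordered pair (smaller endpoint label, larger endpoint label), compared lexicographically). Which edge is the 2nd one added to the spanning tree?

Kruskal's algorithm — process edges by increasing weight (ties by edge label):
B–F (1): add — endpoints in different components.
B–D (2): add — endpoints in different components.
B–E (8): add — endpoints in different components.
A–B (11): add — endpoints in different components.
A–E (12): skip — A and E already connected.
E–F (13): skip — E and F already connected.
C–F (14): add — endpoints in different components.
The 2nd edge added is B–D.

B-D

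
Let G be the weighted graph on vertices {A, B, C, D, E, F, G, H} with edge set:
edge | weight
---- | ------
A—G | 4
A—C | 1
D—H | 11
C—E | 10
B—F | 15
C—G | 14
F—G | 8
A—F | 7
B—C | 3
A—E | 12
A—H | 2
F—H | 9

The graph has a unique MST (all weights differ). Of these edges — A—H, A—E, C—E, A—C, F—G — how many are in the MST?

3

Kruskal: consider edges lightest-first.
A—C (1): add — endpoints in different components.
A—H (2): add — endpoints in different components.
B—C (3): add — endpoints in different components.
A—G (4): add — endpoints in different components.
A—F (7): add — endpoints in different components.
F—G (8): skip — F and G already connected.
F—H (9): skip — F and H already connected.
C—E (10): add — endpoints in different components.
D—H (11): add — endpoints in different components.
MST edge set: {A—C, A—H, B—C, A—G, A—F, C—E, D—H}.
Of the listed edges, {A—H, C—E, A—C} are in the MST → 3.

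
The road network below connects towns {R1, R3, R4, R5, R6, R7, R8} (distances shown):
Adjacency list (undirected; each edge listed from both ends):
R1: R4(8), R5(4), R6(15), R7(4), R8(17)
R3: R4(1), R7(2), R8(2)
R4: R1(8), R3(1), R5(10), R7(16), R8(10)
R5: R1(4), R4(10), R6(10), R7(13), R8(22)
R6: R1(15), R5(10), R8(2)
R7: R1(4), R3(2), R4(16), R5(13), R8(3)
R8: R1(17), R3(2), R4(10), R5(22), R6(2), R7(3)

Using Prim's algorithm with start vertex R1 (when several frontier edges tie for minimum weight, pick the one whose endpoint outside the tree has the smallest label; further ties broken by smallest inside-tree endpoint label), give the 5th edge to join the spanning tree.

R3-R8

Grow the tree from R1 using Prim:
Step 1: cheapest edge leaving the tree is R1–R5 (4); add R5.
Step 2: cheapest edge leaving the tree is R1–R7 (4); add R7.
Step 3: cheapest edge leaving the tree is R3–R7 (2); add R3.
Step 4: cheapest edge leaving the tree is R3–R4 (1); add R4.
Step 5: cheapest edge leaving the tree is R3–R8 (2); add R8.
Step 6: cheapest edge leaving the tree is R6–R8 (2); add R6.
The 5th edge added is R3–R8.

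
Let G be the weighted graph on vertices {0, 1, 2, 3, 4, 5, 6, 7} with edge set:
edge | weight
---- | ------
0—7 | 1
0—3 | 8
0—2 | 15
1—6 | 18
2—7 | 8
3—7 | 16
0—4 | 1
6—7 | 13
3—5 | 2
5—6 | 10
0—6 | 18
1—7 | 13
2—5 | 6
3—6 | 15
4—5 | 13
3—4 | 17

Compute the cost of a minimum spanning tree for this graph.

Prim's algorithm from 5:
Step 1: cheapest edge leaving the tree is 3—5 (2); add 3.
Step 2: cheapest edge leaving the tree is 2—5 (6); add 2.
Step 3: cheapest edge leaving the tree is 0—3 (8); add 0.
Step 4: cheapest edge leaving the tree is 0—4 (1); add 4.
Step 5: cheapest edge leaving the tree is 0—7 (1); add 7.
Step 6: cheapest edge leaving the tree is 5—6 (10); add 6.
Step 7: cheapest edge leaving the tree is 1—7 (13); add 1.
MST edges: 3—5, 2—5, 0—3, 0—4, 0—7, 5—6, 1—7; total weight 2+6+8+1+1+10+13 = 41.

41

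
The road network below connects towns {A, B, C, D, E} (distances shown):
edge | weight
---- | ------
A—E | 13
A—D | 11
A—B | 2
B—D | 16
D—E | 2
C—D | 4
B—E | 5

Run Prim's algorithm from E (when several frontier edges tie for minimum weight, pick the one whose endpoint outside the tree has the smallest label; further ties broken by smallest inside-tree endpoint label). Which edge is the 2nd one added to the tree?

C-D

Prim's algorithm from E:
Step 1: frontier [D—E 2, B—E 5, A—E 13] → take D—E (2); add D.
Step 2: frontier [C—D 4, A—D 11, B—D 16, B—E 5, A—E 13] → take C—D (4); add C.
Step 3: frontier [A—D 11, B—D 16, B—E 5, A—E 13] → take B—E (5); add B.
Step 4: frontier [A—B 2, A—D 11, A—E 13] → take A—B (2); add A.
The 2nd edge added is C—D.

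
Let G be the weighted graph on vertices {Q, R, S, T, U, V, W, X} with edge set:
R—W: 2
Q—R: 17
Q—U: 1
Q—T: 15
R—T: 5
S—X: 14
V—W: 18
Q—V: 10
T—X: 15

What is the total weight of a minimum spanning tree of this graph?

Kruskal's algorithm — process edges by increasing weight (ties by edge label):
Q—U (1): add — endpoints in different components.
R—W (2): add — endpoints in different components.
R—T (5): add — endpoints in different components.
Q—V (10): add — endpoints in different components.
S—X (14): add — endpoints in different components.
Q—T (15): add — endpoints in different components.
T—X (15): add — endpoints in different components.
MST edges: Q—U, R—W, R—T, Q—V, S—X, Q—T, T—X; total weight 1+2+5+10+14+15+15 = 62.

62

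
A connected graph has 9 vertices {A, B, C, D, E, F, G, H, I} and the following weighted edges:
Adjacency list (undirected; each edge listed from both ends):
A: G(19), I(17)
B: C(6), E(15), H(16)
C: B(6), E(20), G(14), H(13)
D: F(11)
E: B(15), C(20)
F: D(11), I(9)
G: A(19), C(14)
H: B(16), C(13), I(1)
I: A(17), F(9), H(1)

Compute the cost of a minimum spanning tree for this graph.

86

Kruskal: consider edges lightest-first.
H-I (1): add — endpoints in different components.
B-C (6): add — endpoints in different components.
F-I (9): add — endpoints in different components.
D-F (11): add — endpoints in different components.
C-H (13): add — endpoints in different components.
C-G (14): add — endpoints in different components.
B-E (15): add — endpoints in different components.
B-H (16): skip — B and H already connected.
A-I (17): add — endpoints in different components.
MST edges: H-I, B-C, F-I, D-F, C-H, C-G, B-E, A-I; total weight 1+6+9+11+13+14+15+17 = 86.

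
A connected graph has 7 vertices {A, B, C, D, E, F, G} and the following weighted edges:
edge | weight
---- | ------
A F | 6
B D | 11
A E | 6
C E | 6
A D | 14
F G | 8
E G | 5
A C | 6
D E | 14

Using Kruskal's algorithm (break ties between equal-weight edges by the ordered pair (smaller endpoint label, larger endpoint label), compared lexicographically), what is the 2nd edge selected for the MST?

A-C

Sort edges by weight, then run Kruskal:
E G (5): add. Components now {A} {B} {C} {D} {E,G} {F}
A C (6): add. Components now {A,C} {B} {D} {E,G} {F}
A E (6): add. Components now {A,C,E,G} {B} {D} {F}
A F (6): add. Components now {A,C,E,F,G} {B} {D}
C E (6): skip — C and E already connected.
F G (8): skip — F and G already connected.
B D (11): add. Components now {A,C,E,F,G} {B,D}
A D (14): add. Components now {A,B,C,D,E,F,G}
The 2nd edge added is A C.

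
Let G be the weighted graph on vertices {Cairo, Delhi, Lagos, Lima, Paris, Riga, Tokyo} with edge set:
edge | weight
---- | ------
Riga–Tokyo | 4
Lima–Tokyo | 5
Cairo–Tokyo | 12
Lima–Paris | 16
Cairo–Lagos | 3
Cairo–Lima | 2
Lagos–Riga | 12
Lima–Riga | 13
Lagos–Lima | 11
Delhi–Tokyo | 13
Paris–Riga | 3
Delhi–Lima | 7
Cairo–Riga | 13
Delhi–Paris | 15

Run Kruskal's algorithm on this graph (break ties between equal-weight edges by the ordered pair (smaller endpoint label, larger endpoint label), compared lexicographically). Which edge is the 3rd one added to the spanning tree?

Kruskal: consider edges lightest-first.
Cairo–Lima (2): add. Components now {Cairo,Lima} {Tokyo} {Riga} {Paris} {Lagos} {Delhi}
Cairo–Lagos (3): add. Components now {Cairo,Lagos,Lima} {Tokyo} {Riga} {Paris} {Delhi}
Paris–Riga (3): add. Components now {Cairo,Lagos,Lima} {Tokyo} {Paris,Riga} {Delhi}
Riga–Tokyo (4): add. Components now {Cairo,Lagos,Lima} {Paris,Riga,Tokyo} {Delhi}
Lima–Tokyo (5): add. Components now {Cairo,Lagos,Lima,Paris,Riga,Tokyo} {Delhi}
Delhi–Lima (7): add. Components now {Cairo,Delhi,Lagos,Lima,Paris,Riga,Tokyo}
The 3rd edge added is Paris–Riga.

Paris-Riga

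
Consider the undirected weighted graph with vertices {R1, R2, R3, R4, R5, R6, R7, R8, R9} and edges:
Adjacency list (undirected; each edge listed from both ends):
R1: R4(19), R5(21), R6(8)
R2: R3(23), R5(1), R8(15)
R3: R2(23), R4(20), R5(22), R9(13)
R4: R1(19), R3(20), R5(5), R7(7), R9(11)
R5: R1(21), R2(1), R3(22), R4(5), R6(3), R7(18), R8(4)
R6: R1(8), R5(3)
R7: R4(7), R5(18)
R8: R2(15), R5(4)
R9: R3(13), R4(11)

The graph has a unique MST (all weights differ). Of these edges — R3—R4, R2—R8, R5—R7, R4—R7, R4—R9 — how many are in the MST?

Sort edges by weight, then run Kruskal:
R2—R5 (1): add — endpoints in different components.
R5—R6 (3): add — endpoints in different components.
R5—R8 (4): add — endpoints in different components.
R4—R5 (5): add — endpoints in different components.
R4—R7 (7): add — endpoints in different components.
R1—R6 (8): add — endpoints in different components.
R4—R9 (11): add — endpoints in different components.
R3—R9 (13): add — endpoints in different components.
MST edge set: {R2—R5, R5—R6, R5—R8, R4—R5, R4—R7, R1—R6, R4—R9, R3—R9}.
Of the listed edges, {R4—R7, R4—R9} are in the MST → 2.

2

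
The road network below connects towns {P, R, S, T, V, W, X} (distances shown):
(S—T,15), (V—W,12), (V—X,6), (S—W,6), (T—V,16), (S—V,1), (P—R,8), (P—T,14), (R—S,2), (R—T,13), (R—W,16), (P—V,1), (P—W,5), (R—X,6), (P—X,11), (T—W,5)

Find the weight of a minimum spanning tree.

Grow the tree from W using Prim:
Step 1: cheapest edge leaving the tree is P—W (5); add P.
Step 2: cheapest edge leaving the tree is P—V (1); add V.
Step 3: cheapest edge leaving the tree is S—V (1); add S.
Step 4: cheapest edge leaving the tree is R—S (2); add R.
Step 5: cheapest edge leaving the tree is T—W (5); add T.
Step 6: cheapest edge leaving the tree is R—X (6); add X.
MST edges: P—W, P—V, S—V, R—S, T—W, R—X; total weight 5+1+1+2+5+6 = 20.

20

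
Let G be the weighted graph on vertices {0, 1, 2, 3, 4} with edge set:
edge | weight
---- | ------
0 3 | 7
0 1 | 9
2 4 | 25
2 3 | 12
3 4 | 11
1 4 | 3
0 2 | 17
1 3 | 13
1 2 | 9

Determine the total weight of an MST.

Sort edges by weight, then run Kruskal:
1 4 (3): add — endpoints in different components.
0 3 (7): add — endpoints in different components.
0 1 (9): add — endpoints in different components.
1 2 (9): add — endpoints in different components.
MST edges: 1 4, 0 3, 0 1, 1 2; total weight 3+7+9+9 = 28.

28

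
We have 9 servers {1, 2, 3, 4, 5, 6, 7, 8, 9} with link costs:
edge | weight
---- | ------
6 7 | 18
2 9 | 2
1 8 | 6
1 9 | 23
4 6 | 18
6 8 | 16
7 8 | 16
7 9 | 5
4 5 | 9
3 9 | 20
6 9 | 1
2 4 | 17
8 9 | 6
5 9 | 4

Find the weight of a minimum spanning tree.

53

Kruskal's algorithm — process edges by increasing weight (ties by edge label):
6 9 (1): add — endpoints in different components.
2 9 (2): add — endpoints in different components.
5 9 (4): add — endpoints in different components.
7 9 (5): add — endpoints in different components.
1 8 (6): add — endpoints in different components.
8 9 (6): add — endpoints in different components.
4 5 (9): add — endpoints in different components.
6 8 (16): skip — 6 and 8 already connected.
7 8 (16): skip — 7 and 8 already connected.
2 4 (17): skip — 2 and 4 already connected.
4 6 (18): skip — 4 and 6 already connected.
6 7 (18): skip — 6 and 7 already connected.
3 9 (20): add — endpoints in different components.
MST edges: 6 9, 2 9, 5 9, 7 9, 1 8, 8 9, 4 5, 3 9; total weight 1+2+4+5+6+6+9+20 = 53.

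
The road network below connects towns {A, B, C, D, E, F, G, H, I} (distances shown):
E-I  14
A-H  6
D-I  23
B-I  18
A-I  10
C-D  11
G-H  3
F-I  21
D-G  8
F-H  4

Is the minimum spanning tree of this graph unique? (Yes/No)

Kruskal: consider edges lightest-first.
G-H (3): add — endpoints in different components.
F-H (4): add — endpoints in different components.
A-H (6): add — endpoints in different components.
D-G (8): add — endpoints in different components.
A-I (10): add — endpoints in different components.
C-D (11): add — endpoints in different components.
E-I (14): add — endpoints in different components.
B-I (18): add — endpoints in different components.
Every non-tree edge has weight strictly greater than the heaviest edge on the tree path between its endpoints, so the MST is unique.

Yes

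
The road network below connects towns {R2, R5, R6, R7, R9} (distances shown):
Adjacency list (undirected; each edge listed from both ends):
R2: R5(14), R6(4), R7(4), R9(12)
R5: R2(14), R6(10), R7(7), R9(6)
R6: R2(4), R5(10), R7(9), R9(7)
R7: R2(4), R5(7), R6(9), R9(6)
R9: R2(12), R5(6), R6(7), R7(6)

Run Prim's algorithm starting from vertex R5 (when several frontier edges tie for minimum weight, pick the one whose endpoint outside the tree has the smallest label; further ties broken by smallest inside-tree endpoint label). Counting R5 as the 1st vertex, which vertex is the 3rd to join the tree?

R7

Grow the tree from R5 using Prim:
Step 1: cheapest edge leaving the tree is R5—R9 (6); add R9.
Step 2: cheapest edge leaving the tree is R7—R9 (6); add R7.
Step 3: cheapest edge leaving the tree is R2—R7 (4); add R2.
Step 4: cheapest edge leaving the tree is R2—R6 (4); add R6.
Vertex order: R5, R9, R7, R2, R6. The 3rd vertex is R7.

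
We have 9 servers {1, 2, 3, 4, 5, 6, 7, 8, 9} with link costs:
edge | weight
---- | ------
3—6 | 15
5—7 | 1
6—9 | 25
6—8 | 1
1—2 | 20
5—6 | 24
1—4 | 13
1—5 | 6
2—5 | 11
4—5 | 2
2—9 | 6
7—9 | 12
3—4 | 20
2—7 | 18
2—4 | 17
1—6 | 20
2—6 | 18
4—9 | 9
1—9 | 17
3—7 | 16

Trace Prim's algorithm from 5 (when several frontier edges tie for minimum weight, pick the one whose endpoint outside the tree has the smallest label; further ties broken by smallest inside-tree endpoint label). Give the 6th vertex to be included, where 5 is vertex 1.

Prim, starting at 5.
Step 1: cheapest edge leaving the tree is 5—7 (1); add 7.
Step 2: cheapest edge leaving the tree is 4—5 (2); add 4.
Step 3: cheapest edge leaving the tree is 1—5 (6); add 1.
Step 4: cheapest edge leaving the tree is 4—9 (9); add 9.
Step 5: cheapest edge leaving the tree is 2—9 (6); add 2.
Step 6: cheapest edge leaving the tree is 3—7 (16); add 3.
Step 7: cheapest edge leaving the tree is 3—6 (15); add 6.
Step 8: cheapest edge leaving the tree is 6—8 (1); add 8.
Vertex order: 5, 7, 4, 1, 9, 2, 3, 6, 8. The 6th vertex is 2.

2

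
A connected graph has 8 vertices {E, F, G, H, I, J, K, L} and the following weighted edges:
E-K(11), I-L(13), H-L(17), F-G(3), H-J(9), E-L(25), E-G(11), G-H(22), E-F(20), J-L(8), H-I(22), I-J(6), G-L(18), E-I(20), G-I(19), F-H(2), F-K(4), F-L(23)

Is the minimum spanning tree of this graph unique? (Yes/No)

Sort edges by weight, then run Kruskal:
F-H (2): add — endpoints in different components.
F-G (3): add — endpoints in different components.
F-K (4): add — endpoints in different components.
I-J (6): add — endpoints in different components.
J-L (8): add — endpoints in different components.
H-J (9): add — endpoints in different components.
E-G (11): add — endpoints in different components.
Non-tree edge E-K has weight 11, equal to the heaviest edge on its tree cycle — swapping gives another MST of the same weight. Not unique.

No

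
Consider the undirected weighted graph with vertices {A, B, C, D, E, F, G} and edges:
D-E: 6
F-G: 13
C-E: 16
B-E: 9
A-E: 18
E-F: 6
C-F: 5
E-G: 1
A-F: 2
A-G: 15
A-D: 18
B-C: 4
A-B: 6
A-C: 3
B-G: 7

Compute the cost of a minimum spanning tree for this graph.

22

Sort edges by weight, then run Kruskal:
E-G (1): add. Components now {A} {B} {C} {D} {E,G} {F}
A-F (2): add. Components now {A,F} {B} {C} {D} {E,G}
A-C (3): add. Components now {A,C,F} {B} {D} {E,G}
B-C (4): add. Components now {A,B,C,F} {D} {E,G}
C-F (5): skip — C and F already connected.
A-B (6): skip — A and B already connected.
D-E (6): add. Components now {A,B,C,F} {D,E,G}
E-F (6): add. Components now {A,B,C,D,E,F,G}
MST edges: E-G, A-F, A-C, B-C, D-E, E-F; total weight 1+2+3+4+6+6 = 22.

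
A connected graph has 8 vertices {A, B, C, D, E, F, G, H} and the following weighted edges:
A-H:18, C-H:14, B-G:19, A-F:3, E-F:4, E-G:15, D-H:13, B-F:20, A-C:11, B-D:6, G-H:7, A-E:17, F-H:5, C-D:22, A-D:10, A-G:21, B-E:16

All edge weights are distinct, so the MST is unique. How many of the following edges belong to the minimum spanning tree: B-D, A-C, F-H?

Sort edges by weight, then run Kruskal:
A-F (3): add — endpoints in different components.
E-F (4): add — endpoints in different components.
F-H (5): add — endpoints in different components.
B-D (6): add — endpoints in different components.
G-H (7): add — endpoints in different components.
A-D (10): add — endpoints in different components.
A-C (11): add — endpoints in different components.
MST edge set: {A-F, E-F, F-H, B-D, G-H, A-D, A-C}.
Of the listed edges, {B-D, A-C, F-H} are in the MST → 3.

3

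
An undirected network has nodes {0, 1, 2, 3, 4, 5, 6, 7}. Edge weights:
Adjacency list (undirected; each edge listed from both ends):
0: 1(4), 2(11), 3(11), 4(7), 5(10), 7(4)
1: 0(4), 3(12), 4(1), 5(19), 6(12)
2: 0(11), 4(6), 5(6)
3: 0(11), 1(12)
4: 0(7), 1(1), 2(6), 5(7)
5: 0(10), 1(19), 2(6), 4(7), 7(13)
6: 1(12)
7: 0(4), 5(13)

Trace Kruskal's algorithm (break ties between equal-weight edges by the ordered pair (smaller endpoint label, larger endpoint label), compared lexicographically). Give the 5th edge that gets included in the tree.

2-5

Kruskal: consider edges lightest-first.
1-4 (1): add — endpoints in different components.
0-1 (4): add — endpoints in different components.
0-7 (4): add — endpoints in different components.
2-4 (6): add — endpoints in different components.
2-5 (6): add — endpoints in different components.
0-4 (7): skip — 0 and 4 already connected.
4-5 (7): skip — 4 and 5 already connected.
0-5 (10): skip — 0 and 5 already connected.
0-2 (11): skip — 0 and 2 already connected.
0-3 (11): add — endpoints in different components.
1-3 (12): skip — 1 and 3 already connected.
1-6 (12): add — endpoints in different components.
The 5th edge added is 2-5.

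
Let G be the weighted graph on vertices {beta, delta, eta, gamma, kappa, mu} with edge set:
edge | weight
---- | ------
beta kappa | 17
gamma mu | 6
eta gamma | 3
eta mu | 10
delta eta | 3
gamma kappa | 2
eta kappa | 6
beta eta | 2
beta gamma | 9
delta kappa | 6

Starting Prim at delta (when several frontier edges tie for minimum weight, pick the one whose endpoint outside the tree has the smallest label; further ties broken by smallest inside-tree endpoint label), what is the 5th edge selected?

Grow the tree from delta using Prim:
Step 1: cheapest edge leaving the tree is delta eta (3); add eta.
Step 2: cheapest edge leaving the tree is beta eta (2); add beta.
Step 3: cheapest edge leaving the tree is eta gamma (3); add gamma.
Step 4: cheapest edge leaving the tree is gamma kappa (2); add kappa.
Step 5: cheapest edge leaving the tree is gamma mu (6); add mu.
The 5th edge added is gamma mu.

gamma-mu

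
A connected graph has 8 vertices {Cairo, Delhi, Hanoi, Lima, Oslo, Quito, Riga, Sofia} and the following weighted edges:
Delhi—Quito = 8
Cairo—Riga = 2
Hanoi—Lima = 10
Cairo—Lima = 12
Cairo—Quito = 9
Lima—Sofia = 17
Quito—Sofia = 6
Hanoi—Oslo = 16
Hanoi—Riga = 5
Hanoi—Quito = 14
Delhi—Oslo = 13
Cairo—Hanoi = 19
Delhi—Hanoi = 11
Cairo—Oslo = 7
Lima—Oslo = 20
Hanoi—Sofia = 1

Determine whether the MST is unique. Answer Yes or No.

Yes

Kruskal's algorithm — process edges by increasing weight (ties by edge label):
Hanoi—Sofia (1): add — endpoints in different components.
Cairo—Riga (2): add — endpoints in different components.
Hanoi—Riga (5): add — endpoints in different components.
Quito—Sofia (6): add — endpoints in different components.
Cairo—Oslo (7): add — endpoints in different components.
Delhi—Quito (8): add — endpoints in different components.
Cairo—Quito (9): skip — Cairo and Quito already connected.
Hanoi—Lima (10): add — endpoints in different components.
Every non-tree edge has weight strictly greater than the heaviest edge on the tree path between its endpoints, so the MST is unique.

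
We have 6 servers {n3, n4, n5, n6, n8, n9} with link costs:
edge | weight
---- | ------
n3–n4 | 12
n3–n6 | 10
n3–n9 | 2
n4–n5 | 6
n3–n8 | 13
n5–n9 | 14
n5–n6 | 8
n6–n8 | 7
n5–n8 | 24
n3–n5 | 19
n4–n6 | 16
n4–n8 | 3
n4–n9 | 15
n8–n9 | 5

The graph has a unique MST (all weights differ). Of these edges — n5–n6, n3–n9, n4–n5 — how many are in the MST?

2

Kruskal: consider edges lightest-first.
n3–n9 (2): add. Components now {n8} {n6} {n4} {n5} {n3,n9}
n4–n8 (3): add. Components now {n4,n8} {n6} {n5} {n3,n9}
n8–n9 (5): add. Components now {n3,n4,n8,n9} {n6} {n5}
n4–n5 (6): add. Components now {n3,n4,n5,n8,n9} {n6}
n6–n8 (7): add. Components now {n3,n4,n5,n6,n8,n9}
MST edge set: {n3–n9, n4–n8, n8–n9, n4–n5, n6–n8}.
Of the listed edges, {n3–n9, n4–n5} are in the MST → 2.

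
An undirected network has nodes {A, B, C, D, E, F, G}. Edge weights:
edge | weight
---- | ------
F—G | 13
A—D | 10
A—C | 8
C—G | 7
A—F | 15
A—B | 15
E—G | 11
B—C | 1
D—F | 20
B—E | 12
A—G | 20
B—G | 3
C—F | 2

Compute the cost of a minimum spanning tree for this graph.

Kruskal's algorithm — process edges by increasing weight (ties by edge label):
B—C (1): add. Components now {A} {B,C} {D} {E} {F} {G}
C—F (2): add. Components now {A} {B,C,F} {D} {E} {G}
B—G (3): add. Components now {A} {B,C,F,G} {D} {E}
C—G (7): skip — C and G already connected.
A—C (8): add. Components now {A,B,C,F,G} {D} {E}
A—D (10): add. Components now {A,B,C,D,F,G} {E}
E—G (11): add. Components now {A,B,C,D,E,F,G}
MST edges: B—C, C—F, B—G, A—C, A—D, E—G; total weight 1+2+3+8+10+11 = 35.

35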